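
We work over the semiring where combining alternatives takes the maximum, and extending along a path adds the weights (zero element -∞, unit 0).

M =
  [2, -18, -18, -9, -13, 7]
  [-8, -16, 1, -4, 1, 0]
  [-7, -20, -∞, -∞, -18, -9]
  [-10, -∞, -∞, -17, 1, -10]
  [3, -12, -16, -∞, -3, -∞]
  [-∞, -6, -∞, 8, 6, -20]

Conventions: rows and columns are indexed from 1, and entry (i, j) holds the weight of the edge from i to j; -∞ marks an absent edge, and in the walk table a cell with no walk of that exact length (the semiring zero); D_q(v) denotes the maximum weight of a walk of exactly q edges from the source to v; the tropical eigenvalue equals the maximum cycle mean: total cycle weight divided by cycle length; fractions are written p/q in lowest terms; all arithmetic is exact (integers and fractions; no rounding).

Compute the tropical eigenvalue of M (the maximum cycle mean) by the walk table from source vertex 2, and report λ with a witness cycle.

q=0: [-∞, 0, -∞, -∞, -∞, -∞]
q=1: [-8, -16, 1, -4, 1, 0]
q=2: [4, -6, -15, 8, 6, -1]
q=3: [9, -6, -5, 7, 9, 11]
q=4: [12, 5, -5, 19, 17, 16]
q=5: [20, 10, 6, 24, 22, 19]
q=6: [25, 13, 11, 27, 25, 27]
Optimal cycle mean attained by: cycle 1->6->5->1, total 7 + 6 + 3, length 3.
Answer: λ = 16/3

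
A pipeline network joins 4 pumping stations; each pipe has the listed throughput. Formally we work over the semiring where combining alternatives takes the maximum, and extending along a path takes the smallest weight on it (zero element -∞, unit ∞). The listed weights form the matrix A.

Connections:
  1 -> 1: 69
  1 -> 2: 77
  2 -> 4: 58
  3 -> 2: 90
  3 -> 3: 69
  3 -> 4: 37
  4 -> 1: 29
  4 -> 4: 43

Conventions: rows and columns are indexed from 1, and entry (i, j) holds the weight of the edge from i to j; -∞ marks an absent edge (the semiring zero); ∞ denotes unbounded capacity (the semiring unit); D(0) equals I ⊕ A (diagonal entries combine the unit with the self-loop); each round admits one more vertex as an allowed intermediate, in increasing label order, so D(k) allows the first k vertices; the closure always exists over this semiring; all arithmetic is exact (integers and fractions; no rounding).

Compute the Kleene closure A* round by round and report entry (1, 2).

D(0):
  [∞, 77, -∞, -∞]
  [-∞, ∞, -∞, 58]
  [-∞, 90, ∞, 37]
  [29, -∞, -∞, ∞]
D(1):
  [∞, 77, -∞, -∞]
  [-∞, ∞, -∞, 58]
  [-∞, 90, ∞, 37]
  [29, 29, -∞, ∞]
D(2):
  [∞, 77, -∞, 58]
  [-∞, ∞, -∞, 58]
  [-∞, 90, ∞, 58]
  [29, 29, -∞, ∞]
D(3):
  [∞, 77, -∞, 58]
  [-∞, ∞, -∞, 58]
  [-∞, 90, ∞, 58]
  [29, 29, -∞, ∞]
D(4):
  [∞, 77, -∞, 58]
  [29, ∞, -∞, 58]
  [29, 90, ∞, 58]
  [29, 29, -∞, ∞]
Answer: A*[1][2] = 77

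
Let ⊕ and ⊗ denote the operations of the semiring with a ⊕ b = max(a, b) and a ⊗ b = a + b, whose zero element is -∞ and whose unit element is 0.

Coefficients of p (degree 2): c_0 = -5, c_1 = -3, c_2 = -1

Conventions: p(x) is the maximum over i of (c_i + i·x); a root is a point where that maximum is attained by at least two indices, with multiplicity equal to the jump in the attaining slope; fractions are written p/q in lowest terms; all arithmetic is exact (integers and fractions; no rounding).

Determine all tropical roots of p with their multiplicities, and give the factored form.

hull edge (i=0, c=-5) to (i=2, c=-1): slope 2, span 2
Factored form: p(x) = -1 ⊗ (x ⊕ (-2)) ⊗ (x ⊕ (-2))
Answer: roots = -2 (mult 2)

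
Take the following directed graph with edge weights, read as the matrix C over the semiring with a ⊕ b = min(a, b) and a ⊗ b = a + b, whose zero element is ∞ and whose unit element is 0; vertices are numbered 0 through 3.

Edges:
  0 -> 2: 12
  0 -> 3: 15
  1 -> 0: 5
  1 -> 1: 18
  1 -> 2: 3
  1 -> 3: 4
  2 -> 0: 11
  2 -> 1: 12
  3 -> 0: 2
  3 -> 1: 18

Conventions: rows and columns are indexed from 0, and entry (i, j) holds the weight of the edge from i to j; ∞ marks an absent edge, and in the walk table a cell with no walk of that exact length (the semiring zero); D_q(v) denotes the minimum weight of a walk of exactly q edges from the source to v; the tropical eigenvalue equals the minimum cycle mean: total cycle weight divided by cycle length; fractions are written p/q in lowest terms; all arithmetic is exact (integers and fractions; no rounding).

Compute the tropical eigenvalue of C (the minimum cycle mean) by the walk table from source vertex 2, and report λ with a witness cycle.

q=0: [∞, ∞, 0, ∞]
q=1: [11, 12, ∞, ∞]
q=2: [17, 30, 15, 16]
q=3: [18, 27, 29, 32]
q=4: [32, 41, 30, 31]
Optimal cycle mean attained by: cycle 0->2->1->3->0, total 12 + 12 + 4 + 2, length 4.
Answer: λ = 15/2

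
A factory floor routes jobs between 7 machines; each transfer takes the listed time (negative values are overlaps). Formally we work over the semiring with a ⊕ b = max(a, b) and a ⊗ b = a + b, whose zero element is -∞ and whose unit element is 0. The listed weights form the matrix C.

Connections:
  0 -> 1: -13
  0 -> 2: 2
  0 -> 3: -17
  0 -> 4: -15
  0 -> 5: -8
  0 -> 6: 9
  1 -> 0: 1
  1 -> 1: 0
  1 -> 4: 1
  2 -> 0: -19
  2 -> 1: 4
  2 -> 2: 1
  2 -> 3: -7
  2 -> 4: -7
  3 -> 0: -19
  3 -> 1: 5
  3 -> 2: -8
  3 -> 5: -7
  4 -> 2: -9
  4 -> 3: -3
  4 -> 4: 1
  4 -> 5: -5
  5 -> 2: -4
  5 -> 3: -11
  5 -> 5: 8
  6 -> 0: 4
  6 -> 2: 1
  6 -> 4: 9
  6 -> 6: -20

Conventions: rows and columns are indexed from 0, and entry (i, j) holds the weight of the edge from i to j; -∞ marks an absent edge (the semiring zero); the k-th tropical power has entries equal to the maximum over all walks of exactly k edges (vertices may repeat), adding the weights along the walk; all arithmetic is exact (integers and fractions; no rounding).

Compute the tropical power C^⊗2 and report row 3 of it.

C^⊗2:
  [13, 6, 10, -5, 18, 0, -11]
  [1, 0, 3, -2, 2, -4, 10]
  [5, 5, 2, -6, 5, -12, -10]
  [6, 5, -7, -15, 6, 1, -10]
  [-22, 2, -8, -2, 2, 3, -∞]
  [-23, 0, 4, -3, -11, 16, -∞]
  [-16, 5, 6, 6, 10, 4, 13]
Answer: row 3 of C^⊗2 = [6, 5, -7, -15, 6, 1, -10]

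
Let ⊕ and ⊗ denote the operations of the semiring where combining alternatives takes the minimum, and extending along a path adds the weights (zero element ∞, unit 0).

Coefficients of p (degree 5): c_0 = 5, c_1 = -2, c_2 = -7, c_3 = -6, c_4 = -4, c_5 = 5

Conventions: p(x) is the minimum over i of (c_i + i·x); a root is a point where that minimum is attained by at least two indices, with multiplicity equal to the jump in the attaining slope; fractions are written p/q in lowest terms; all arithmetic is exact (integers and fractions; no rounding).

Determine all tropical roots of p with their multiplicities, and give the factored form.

hull edge (i=0, c=5) to (i=1, c=-2): slope -7, span 1
hull edge (i=1, c=-2) to (i=2, c=-7): slope -5, span 1
hull edge (i=2, c=-7) to (i=3, c=-6): slope 1, span 1
hull edge (i=3, c=-6) to (i=4, c=-4): slope 2, span 1
hull edge (i=4, c=-4) to (i=5, c=5): slope 9, span 1
Factored form: p(x) = 5 ⊗ (x ⊕ (-9)) ⊗ (x ⊕ (-2)) ⊗ (x ⊕ (-1)) ⊗ (x ⊕ 5) ⊗ (x ⊕ 7)
Answer: roots = -9 (mult 1), -2 (mult 1), -1 (mult 1), 5 (mult 1), 7 (mult 1)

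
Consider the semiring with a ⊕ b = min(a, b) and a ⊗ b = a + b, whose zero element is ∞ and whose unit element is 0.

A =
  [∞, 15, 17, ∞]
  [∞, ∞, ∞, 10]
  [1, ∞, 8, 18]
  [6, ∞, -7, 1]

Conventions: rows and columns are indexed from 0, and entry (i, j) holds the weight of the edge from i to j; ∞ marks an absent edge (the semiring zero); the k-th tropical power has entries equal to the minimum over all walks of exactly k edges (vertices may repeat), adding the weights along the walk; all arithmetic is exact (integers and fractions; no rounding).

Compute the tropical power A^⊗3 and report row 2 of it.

A^⊗2:
  [18, ∞, 25, 25]
  [16, ∞, 3, 11]
  [9, 16, 11, 19]
  [-6, 21, -6, 2]
A^⊗3:
  [26, 33, 18, 26]
  [4, 31, 4, 12]
  [12, 24, 12, 20]
  [-5, 9, -5, 3]
Answer: row 2 of A^⊗3 = [12, 24, 12, 20]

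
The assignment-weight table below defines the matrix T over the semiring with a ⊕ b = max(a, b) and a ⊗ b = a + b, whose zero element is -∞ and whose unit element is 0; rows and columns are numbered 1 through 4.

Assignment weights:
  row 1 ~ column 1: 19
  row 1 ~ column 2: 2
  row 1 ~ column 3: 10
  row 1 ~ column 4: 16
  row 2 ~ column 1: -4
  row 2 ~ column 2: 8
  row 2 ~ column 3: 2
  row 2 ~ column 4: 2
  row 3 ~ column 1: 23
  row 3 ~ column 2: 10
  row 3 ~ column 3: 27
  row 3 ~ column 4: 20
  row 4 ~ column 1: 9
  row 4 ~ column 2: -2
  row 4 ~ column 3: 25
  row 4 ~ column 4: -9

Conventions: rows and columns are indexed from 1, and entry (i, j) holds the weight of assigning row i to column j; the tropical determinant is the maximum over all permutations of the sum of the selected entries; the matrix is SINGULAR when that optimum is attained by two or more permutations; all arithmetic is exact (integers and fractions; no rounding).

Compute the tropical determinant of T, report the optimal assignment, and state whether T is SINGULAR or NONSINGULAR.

σ = (1, 2, 3, 4): 19 + 8 + 27 + (-9) = 45
σ = (1, 2, 4, 3): 19 + 8 + 20 + 25 = 72
σ = (1, 3, 2, 4): 19 + 2 + 10 + (-9) = 22
σ = (1, 3, 4, 2): 19 + 2 + 20 + (-2) = 39
σ = (1, 4, 2, 3): 19 + 2 + 10 + 25 = 56
σ = (1, 4, 3, 2): 19 + 2 + 27 + (-2) = 46
σ = (2, 1, 3, 4): 2 + (-4) + 27 + (-9) = 16
σ = (2, 1, 4, 3): 2 + (-4) + 20 + 25 = 43
σ = (2, 3, 1, 4): 2 + 2 + 23 + (-9) = 18
σ = (2, 3, 4, 1): 2 + 2 + 20 + 9 = 33
σ = (2, 4, 1, 3): 2 + 2 + 23 + 25 = 52
σ = (2, 4, 3, 1): 2 + 2 + 27 + 9 = 40
σ = (3, 1, 2, 4): 10 + (-4) + 10 + (-9) = 7
σ = (3, 1, 4, 2): 10 + (-4) + 20 + (-2) = 24
σ = (3, 2, 1, 4): 10 + 8 + 23 + (-9) = 32
σ = (3, 2, 4, 1): 10 + 8 + 20 + 9 = 47
σ = (3, 4, 1, 2): 10 + 2 + 23 + (-2) = 33
σ = (3, 4, 2, 1): 10 + 2 + 10 + 9 = 31
σ = (4, 1, 2, 3): 16 + (-4) + 10 + 25 = 47
σ = (4, 1, 3, 2): 16 + (-4) + 27 + (-2) = 37
σ = (4, 2, 1, 3): 16 + 8 + 23 + 25 = 72
σ = (4, 2, 3, 1): 16 + 8 + 27 + 9 = 60
σ = (4, 3, 1, 2): 16 + 2 + 23 + (-2) = 39
σ = (4, 3, 2, 1): 16 + 2 + 10 + 9 = 37
Optimal value attained by: σ = (1, 2, 4, 3).
Answer: det⊕(T) = 72; verdict: SINGULAR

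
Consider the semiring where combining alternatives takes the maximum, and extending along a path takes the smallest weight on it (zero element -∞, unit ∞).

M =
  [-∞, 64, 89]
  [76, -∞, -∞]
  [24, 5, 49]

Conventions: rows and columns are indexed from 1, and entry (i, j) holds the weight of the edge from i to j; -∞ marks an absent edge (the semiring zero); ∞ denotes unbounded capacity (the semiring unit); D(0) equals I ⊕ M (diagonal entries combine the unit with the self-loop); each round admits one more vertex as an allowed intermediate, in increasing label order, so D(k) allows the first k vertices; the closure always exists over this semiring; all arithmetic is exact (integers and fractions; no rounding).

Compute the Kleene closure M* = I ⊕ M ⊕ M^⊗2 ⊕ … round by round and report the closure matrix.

D(0):
  [∞, 64, 89]
  [76, ∞, -∞]
  [24, 5, ∞]
D(1):
  [∞, 64, 89]
  [76, ∞, 76]
  [24, 24, ∞]
D(2):
  [∞, 64, 89]
  [76, ∞, 76]
  [24, 24, ∞]
D(3):
  [∞, 64, 89]
  [76, ∞, 76]
  [24, 24, ∞]
Answer: M* = [[∞, 64, 89], [76, ∞, 76], [24, 24, ∞]]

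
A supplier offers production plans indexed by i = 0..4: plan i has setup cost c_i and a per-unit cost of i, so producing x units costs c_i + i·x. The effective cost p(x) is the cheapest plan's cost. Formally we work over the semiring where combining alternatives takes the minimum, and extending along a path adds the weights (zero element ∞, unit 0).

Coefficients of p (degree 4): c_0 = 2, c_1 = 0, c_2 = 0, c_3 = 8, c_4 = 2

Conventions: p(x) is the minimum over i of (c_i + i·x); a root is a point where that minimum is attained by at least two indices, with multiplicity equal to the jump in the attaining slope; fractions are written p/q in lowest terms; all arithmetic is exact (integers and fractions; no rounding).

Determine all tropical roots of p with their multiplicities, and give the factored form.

hull edge (i=0, c=2) to (i=1, c=0): slope -2, span 1
hull edge (i=1, c=0) to (i=2, c=0): slope 0, span 1
hull edge (i=2, c=0) to (i=4, c=2): slope 1, span 2
Factored form: p(x) = 2 ⊗ (x ⊕ (-1)) ⊗ (x ⊕ (-1)) ⊗ (x ⊕ 0) ⊗ (x ⊕ 2)
Answer: roots = -1 (mult 2), 0 (mult 1), 2 (mult 1)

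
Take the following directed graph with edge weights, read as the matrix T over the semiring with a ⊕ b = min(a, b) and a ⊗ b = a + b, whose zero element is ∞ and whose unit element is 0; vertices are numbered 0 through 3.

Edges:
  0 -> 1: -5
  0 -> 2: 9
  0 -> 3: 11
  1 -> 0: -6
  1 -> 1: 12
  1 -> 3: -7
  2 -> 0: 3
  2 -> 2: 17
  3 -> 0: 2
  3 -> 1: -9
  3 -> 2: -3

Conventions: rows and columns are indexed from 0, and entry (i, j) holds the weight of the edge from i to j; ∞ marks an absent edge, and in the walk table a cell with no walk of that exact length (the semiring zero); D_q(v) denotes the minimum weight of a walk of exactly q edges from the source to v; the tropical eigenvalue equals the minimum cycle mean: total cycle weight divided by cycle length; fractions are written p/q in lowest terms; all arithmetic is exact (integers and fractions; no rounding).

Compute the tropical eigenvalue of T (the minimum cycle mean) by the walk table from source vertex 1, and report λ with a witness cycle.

q=0: [∞, 0, ∞, ∞]
q=1: [-6, 12, ∞, -7]
q=2: [-5, -16, -10, 5]
q=3: [-22, -10, 2, -23]
q=4: [-21, -32, -26, -17]
Optimal cycle mean attained by: cycle 1->3->1, total (-7) + (-9), length 2.
Answer: λ = -8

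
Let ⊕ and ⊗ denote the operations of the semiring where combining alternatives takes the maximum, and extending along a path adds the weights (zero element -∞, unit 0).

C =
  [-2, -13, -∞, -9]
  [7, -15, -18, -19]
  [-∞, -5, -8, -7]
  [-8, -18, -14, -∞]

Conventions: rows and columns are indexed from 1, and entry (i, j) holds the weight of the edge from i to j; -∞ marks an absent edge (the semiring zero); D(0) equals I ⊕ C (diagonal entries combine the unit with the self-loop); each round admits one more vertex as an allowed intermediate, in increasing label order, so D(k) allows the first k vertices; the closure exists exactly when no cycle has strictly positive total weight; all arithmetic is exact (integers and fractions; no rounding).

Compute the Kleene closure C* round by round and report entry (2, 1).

D(0):
  [0, -13, -∞, -9]
  [7, 0, -18, -19]
  [-∞, -5, 0, -7]
  [-8, -18, -14, 0]
D(1):
  [0, -13, -∞, -9]
  [7, 0, -18, -2]
  [-∞, -5, 0, -7]
  [-8, -18, -14, 0]
D(2):
  [0, -13, -31, -9]
  [7, 0, -18, -2]
  [2, -5, 0, -7]
  [-8, -18, -14, 0]
D(3):
  [0, -13, -31, -9]
  [7, 0, -18, -2]
  [2, -5, 0, -7]
  [-8, -18, -14, 0]
D(4):
  [0, -13, -23, -9]
  [7, 0, -16, -2]
  [2, -5, 0, -7]
  [-8, -18, -14, 0]
Answer: C*[2][1] = 7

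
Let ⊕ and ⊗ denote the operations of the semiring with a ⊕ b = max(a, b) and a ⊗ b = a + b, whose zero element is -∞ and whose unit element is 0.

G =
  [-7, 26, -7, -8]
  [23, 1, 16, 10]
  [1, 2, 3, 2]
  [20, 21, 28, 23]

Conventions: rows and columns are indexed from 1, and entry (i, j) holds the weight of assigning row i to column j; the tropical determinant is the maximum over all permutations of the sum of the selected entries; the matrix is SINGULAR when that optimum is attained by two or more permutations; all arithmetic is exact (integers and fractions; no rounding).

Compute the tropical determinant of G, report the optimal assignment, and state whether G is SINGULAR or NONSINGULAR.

σ = (1, 2, 3, 4): (-7) + 1 + 3 + 23 = 20
σ = (1, 2, 4, 3): (-7) + 1 + 2 + 28 = 24
σ = (1, 3, 2, 4): (-7) + 16 + 2 + 23 = 34
σ = (1, 3, 4, 2): (-7) + 16 + 2 + 21 = 32
σ = (1, 4, 2, 3): (-7) + 10 + 2 + 28 = 33
σ = (1, 4, 3, 2): (-7) + 10 + 3 + 21 = 27
σ = (2, 1, 3, 4): 26 + 23 + 3 + 23 = 75
σ = (2, 1, 4, 3): 26 + 23 + 2 + 28 = 79
σ = (2, 3, 1, 4): 26 + 16 + 1 + 23 = 66
σ = (2, 3, 4, 1): 26 + 16 + 2 + 20 = 64
σ = (2, 4, 1, 3): 26 + 10 + 1 + 28 = 65
σ = (2, 4, 3, 1): 26 + 10 + 3 + 20 = 59
σ = (3, 1, 2, 4): (-7) + 23 + 2 + 23 = 41
σ = (3, 1, 4, 2): (-7) + 23 + 2 + 21 = 39
σ = (3, 2, 1, 4): (-7) + 1 + 1 + 23 = 18
σ = (3, 2, 4, 1): (-7) + 1 + 2 + 20 = 16
σ = (3, 4, 1, 2): (-7) + 10 + 1 + 21 = 25
σ = (3, 4, 2, 1): (-7) + 10 + 2 + 20 = 25
σ = (4, 1, 2, 3): (-8) + 23 + 2 + 28 = 45
σ = (4, 1, 3, 2): (-8) + 23 + 3 + 21 = 39
σ = (4, 2, 1, 3): (-8) + 1 + 1 + 28 = 22
σ = (4, 2, 3, 1): (-8) + 1 + 3 + 20 = 16
σ = (4, 3, 1, 2): (-8) + 16 + 1 + 21 = 30
σ = (4, 3, 2, 1): (-8) + 16 + 2 + 20 = 30
Optimal value attained by: σ = (2, 1, 4, 3).
Answer: det⊕(G) = 79; verdict: NONSINGULAR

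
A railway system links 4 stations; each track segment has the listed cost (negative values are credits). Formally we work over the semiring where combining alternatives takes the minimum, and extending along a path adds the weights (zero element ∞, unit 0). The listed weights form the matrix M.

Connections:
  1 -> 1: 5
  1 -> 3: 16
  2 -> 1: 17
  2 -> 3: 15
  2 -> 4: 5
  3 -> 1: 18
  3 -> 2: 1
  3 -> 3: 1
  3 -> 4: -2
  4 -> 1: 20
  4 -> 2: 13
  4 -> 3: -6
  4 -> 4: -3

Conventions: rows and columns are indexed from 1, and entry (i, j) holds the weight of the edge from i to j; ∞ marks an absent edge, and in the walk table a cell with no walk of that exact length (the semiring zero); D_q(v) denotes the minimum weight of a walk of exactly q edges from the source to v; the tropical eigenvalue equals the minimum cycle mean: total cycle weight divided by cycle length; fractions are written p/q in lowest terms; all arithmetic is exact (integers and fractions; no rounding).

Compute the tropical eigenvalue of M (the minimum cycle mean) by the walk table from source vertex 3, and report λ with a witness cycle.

q=0: [∞, ∞, 0, ∞]
q=1: [18, 1, 1, -2]
q=2: [18, 2, -8, -5]
q=3: [10, -7, -11, -10]
q=4: [7, -10, -16, -13]
Optimal cycle mean attained by: cycle 3->4->3, total (-2) + (-6), length 2.
Answer: λ = -4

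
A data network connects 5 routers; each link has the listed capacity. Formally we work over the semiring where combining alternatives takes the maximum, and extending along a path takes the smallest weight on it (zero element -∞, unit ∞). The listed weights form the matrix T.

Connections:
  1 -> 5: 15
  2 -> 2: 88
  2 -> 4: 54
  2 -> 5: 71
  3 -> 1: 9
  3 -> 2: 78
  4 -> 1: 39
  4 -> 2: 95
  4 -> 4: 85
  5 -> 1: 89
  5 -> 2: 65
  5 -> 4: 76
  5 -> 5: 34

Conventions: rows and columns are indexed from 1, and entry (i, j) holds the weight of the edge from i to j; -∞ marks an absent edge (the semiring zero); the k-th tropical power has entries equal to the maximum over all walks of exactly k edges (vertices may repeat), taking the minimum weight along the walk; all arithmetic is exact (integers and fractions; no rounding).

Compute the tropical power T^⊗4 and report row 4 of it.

T^⊗2:
  [15, 15, -∞, 15, 15]
  [71, 88, -∞, 71, 71]
  [-∞, 78, -∞, 54, 71]
  [39, 88, -∞, 85, 71]
  [39, 76, -∞, 76, 65]
T^⊗3:
  [15, 15, -∞, 15, 15]
  [71, 88, -∞, 71, 71]
  [71, 78, -∞, 71, 71]
  [71, 88, -∞, 85, 71]
  [65, 76, -∞, 76, 71]
T^⊗4:
  [15, 15, -∞, 15, 15]
  [71, 88, -∞, 71, 71]
  [71, 78, -∞, 71, 71]
  [71, 88, -∞, 85, 71]
  [71, 76, -∞, 76, 71]
Answer: row 4 of T^⊗4 = [71, 88, -∞, 85, 71]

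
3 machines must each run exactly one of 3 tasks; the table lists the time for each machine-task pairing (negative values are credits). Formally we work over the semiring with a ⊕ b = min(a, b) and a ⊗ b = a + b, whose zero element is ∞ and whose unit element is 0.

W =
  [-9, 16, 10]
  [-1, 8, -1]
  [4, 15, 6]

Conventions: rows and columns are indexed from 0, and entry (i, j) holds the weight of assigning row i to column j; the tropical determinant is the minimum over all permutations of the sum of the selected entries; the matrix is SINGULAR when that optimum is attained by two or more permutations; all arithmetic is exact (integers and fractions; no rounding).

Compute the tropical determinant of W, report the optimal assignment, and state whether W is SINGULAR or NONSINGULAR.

σ = (0, 1, 2): (-9) + 8 + 6 = 5
σ = (0, 2, 1): (-9) + (-1) + 15 = 5
σ = (1, 0, 2): 16 + (-1) + 6 = 21
σ = (1, 2, 0): 16 + (-1) + 4 = 19
σ = (2, 0, 1): 10 + (-1) + 15 = 24
σ = (2, 1, 0): 10 + 8 + 4 = 22
Optimal value attained by: σ = (0, 1, 2).
Answer: det⊕(W) = 5; verdict: SINGULAR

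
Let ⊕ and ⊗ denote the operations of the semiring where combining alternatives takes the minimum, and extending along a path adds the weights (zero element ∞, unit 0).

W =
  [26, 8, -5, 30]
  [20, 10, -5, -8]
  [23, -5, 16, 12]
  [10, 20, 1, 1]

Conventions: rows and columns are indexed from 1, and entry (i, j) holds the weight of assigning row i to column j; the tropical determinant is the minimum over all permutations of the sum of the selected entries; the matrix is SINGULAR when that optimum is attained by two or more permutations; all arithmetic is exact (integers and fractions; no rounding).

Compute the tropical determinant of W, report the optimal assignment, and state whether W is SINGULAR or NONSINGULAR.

σ = (1, 2, 3, 4): 26 + 10 + 16 + 1 = 53
σ = (1, 2, 4, 3): 26 + 10 + 12 + 1 = 49
σ = (1, 3, 2, 4): 26 + (-5) + (-5) + 1 = 17
σ = (1, 3, 4, 2): 26 + (-5) + 12 + 20 = 53
σ = (1, 4, 2, 3): 26 + (-8) + (-5) + 1 = 14
σ = (1, 4, 3, 2): 26 + (-8) + 16 + 20 = 54
σ = (2, 1, 3, 4): 8 + 20 + 16 + 1 = 45
σ = (2, 1, 4, 3): 8 + 20 + 12 + 1 = 41
σ = (2, 3, 1, 4): 8 + (-5) + 23 + 1 = 27
σ = (2, 3, 4, 1): 8 + (-5) + 12 + 10 = 25
σ = (2, 4, 1, 3): 8 + (-8) + 23 + 1 = 24
σ = (2, 4, 3, 1): 8 + (-8) + 16 + 10 = 26
σ = (3, 1, 2, 4): (-5) + 20 + (-5) + 1 = 11
σ = (3, 1, 4, 2): (-5) + 20 + 12 + 20 = 47
σ = (3, 2, 1, 4): (-5) + 10 + 23 + 1 = 29
σ = (3, 2, 4, 1): (-5) + 10 + 12 + 10 = 27
σ = (3, 4, 1, 2): (-5) + (-8) + 23 + 20 = 30
σ = (3, 4, 2, 1): (-5) + (-8) + (-5) + 10 = -8
σ = (4, 1, 2, 3): 30 + 20 + (-5) + 1 = 46
σ = (4, 1, 3, 2): 30 + 20 + 16 + 20 = 86
σ = (4, 2, 1, 3): 30 + 10 + 23 + 1 = 64
σ = (4, 2, 3, 1): 30 + 10 + 16 + 10 = 66
σ = (4, 3, 1, 2): 30 + (-5) + 23 + 20 = 68
σ = (4, 3, 2, 1): 30 + (-5) + (-5) + 10 = 30
Optimal value attained by: σ = (3, 4, 2, 1).
Answer: det⊕(W) = -8; verdict: NONSINGULAR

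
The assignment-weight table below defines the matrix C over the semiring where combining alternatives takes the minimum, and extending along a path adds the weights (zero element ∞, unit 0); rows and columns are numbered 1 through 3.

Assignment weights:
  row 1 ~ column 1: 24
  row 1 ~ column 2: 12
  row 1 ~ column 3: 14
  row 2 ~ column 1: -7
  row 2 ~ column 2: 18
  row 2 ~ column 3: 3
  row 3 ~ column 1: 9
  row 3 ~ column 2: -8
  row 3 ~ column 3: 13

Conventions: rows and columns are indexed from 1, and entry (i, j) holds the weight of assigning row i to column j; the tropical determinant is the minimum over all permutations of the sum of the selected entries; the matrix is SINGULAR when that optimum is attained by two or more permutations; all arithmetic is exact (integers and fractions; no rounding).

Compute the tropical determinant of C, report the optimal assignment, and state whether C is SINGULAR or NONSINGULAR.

σ = (1, 2, 3): 24 + 18 + 13 = 55
σ = (1, 3, 2): 24 + 3 + (-8) = 19
σ = (2, 1, 3): 12 + (-7) + 13 = 18
σ = (2, 3, 1): 12 + 3 + 9 = 24
σ = (3, 1, 2): 14 + (-7) + (-8) = -1
σ = (3, 2, 1): 14 + 18 + 9 = 41
Optimal value attained by: σ = (3, 1, 2).
Answer: det⊕(C) = -1; verdict: NONSINGULAR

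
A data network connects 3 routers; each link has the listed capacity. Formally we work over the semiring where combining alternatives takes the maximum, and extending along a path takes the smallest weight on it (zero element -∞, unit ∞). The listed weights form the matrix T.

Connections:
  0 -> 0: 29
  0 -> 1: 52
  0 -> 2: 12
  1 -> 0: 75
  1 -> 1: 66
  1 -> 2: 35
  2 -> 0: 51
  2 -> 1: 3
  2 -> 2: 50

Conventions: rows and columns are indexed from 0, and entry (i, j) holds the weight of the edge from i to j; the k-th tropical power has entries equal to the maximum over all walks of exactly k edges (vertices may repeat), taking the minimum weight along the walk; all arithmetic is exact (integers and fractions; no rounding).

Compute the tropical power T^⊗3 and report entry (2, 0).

T^⊗2:
  [52, 52, 35]
  [66, 66, 35]
  [50, 51, 50]
T^⊗3:
  [52, 52, 35]
  [66, 66, 35]
  [51, 51, 50]
Key observation: the optimum is the walk 2->0->1->0, with weight 51 min 52 min 75 = 51.
Optimal value attained by: walk 2->0->1->0.
Answer: (T^⊗3)[2][0] = 51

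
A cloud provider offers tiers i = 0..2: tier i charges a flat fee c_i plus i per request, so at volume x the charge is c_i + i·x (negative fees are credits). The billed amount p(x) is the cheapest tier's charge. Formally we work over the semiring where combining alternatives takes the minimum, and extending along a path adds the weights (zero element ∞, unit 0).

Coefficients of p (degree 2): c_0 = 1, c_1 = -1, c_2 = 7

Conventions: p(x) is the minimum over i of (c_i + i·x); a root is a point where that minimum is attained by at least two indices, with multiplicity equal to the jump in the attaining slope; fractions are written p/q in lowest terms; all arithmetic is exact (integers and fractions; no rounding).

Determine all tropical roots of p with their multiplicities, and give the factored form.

hull edge (i=0, c=1) to (i=1, c=-1): slope -2, span 1
hull edge (i=1, c=-1) to (i=2, c=7): slope 8, span 1
Factored form: p(x) = 7 ⊗ (x ⊕ (-8)) ⊗ (x ⊕ 2)
Answer: roots = -8 (mult 1), 2 (mult 1)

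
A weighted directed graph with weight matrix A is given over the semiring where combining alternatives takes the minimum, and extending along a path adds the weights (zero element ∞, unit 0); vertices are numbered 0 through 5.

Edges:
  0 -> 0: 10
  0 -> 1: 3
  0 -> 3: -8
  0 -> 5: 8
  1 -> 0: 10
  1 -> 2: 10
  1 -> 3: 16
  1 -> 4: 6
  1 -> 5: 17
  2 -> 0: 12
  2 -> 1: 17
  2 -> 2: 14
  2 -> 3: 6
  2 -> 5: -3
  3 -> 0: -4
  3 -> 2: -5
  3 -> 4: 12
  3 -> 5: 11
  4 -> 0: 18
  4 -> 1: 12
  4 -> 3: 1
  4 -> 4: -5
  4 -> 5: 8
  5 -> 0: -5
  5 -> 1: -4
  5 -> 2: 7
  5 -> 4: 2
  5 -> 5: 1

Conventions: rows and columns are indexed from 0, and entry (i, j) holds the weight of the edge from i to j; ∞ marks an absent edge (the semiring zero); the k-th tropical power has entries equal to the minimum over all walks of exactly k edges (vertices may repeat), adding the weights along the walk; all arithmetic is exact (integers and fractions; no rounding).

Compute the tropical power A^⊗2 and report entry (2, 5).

A^⊗2:
  [-12, 4, -13, 2, 4, 3]
  [12, 13, 11, 2, 1, 7]
  [-8, -7, 1, 4, -1, -2]
  [6, -1, 9, -12, 7, -8]
  [-3, 4, -4, -4, -10, 3]
  [-4, -3, 6, -13, -3, 2]
Key observation: the optimum is the walk 2->5->5, with weight (-3) + 1 = -2.
Optimal value attained by: walk 2->5->5.
Answer: (A^⊗2)[2][5] = -2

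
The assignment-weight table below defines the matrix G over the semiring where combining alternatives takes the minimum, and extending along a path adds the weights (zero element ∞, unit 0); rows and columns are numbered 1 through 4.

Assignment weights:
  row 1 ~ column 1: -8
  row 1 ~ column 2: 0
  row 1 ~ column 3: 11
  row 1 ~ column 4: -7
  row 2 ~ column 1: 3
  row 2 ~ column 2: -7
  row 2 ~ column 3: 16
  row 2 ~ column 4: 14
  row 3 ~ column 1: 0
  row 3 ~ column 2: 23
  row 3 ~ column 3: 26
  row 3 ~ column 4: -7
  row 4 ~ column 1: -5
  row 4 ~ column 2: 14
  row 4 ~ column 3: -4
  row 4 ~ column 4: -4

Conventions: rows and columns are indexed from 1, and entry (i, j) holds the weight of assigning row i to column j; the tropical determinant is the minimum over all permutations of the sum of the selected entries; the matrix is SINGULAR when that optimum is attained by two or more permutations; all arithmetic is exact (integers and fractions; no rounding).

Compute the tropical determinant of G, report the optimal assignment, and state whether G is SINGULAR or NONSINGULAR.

σ = (1, 2, 3, 4): (-8) + (-7) + 26 + (-4) = 7
σ = (1, 2, 4, 3): (-8) + (-7) + (-7) + (-4) = -26
σ = (1, 3, 2, 4): (-8) + 16 + 23 + (-4) = 27
σ = (1, 3, 4, 2): (-8) + 16 + (-7) + 14 = 15
σ = (1, 4, 2, 3): (-8) + 14 + 23 + (-4) = 25
σ = (1, 4, 3, 2): (-8) + 14 + 26 + 14 = 46
σ = (2, 1, 3, 4): 0 + 3 + 26 + (-4) = 25
σ = (2, 1, 4, 3): 0 + 3 + (-7) + (-4) = -8
σ = (2, 3, 1, 4): 0 + 16 + 0 + (-4) = 12
σ = (2, 3, 4, 1): 0 + 16 + (-7) + (-5) = 4
σ = (2, 4, 1, 3): 0 + 14 + 0 + (-4) = 10
σ = (2, 4, 3, 1): 0 + 14 + 26 + (-5) = 35
σ = (3, 1, 2, 4): 11 + 3 + 23 + (-4) = 33
σ = (3, 1, 4, 2): 11 + 3 + (-7) + 14 = 21
σ = (3, 2, 1, 4): 11 + (-7) + 0 + (-4) = 0
σ = (3, 2, 4, 1): 11 + (-7) + (-7) + (-5) = -8
σ = (3, 4, 1, 2): 11 + 14 + 0 + 14 = 39
σ = (3, 4, 2, 1): 11 + 14 + 23 + (-5) = 43
σ = (4, 1, 2, 3): (-7) + 3 + 23 + (-4) = 15
σ = (4, 1, 3, 2): (-7) + 3 + 26 + 14 = 36
σ = (4, 2, 1, 3): (-7) + (-7) + 0 + (-4) = -18
σ = (4, 2, 3, 1): (-7) + (-7) + 26 + (-5) = 7
σ = (4, 3, 1, 2): (-7) + 16 + 0 + 14 = 23
σ = (4, 3, 2, 1): (-7) + 16 + 23 + (-5) = 27
Optimal value attained by: σ = (1, 2, 4, 3).
Answer: det⊕(G) = -26; verdict: NONSINGULAR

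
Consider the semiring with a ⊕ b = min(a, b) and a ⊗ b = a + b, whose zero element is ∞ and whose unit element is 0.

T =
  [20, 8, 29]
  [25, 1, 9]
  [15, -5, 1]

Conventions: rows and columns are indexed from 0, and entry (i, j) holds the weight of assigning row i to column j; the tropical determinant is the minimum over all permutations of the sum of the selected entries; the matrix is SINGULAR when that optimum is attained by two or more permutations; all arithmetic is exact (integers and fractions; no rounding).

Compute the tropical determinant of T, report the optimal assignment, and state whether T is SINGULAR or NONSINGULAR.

σ = (0, 1, 2): 20 + 1 + 1 = 22
σ = (0, 2, 1): 20 + 9 + (-5) = 24
σ = (1, 0, 2): 8 + 25 + 1 = 34
σ = (1, 2, 0): 8 + 9 + 15 = 32
σ = (2, 0, 1): 29 + 25 + (-5) = 49
σ = (2, 1, 0): 29 + 1 + 15 = 45
Optimal value attained by: σ = (0, 1, 2).
Answer: det⊕(T) = 22; verdict: NONSINGULAR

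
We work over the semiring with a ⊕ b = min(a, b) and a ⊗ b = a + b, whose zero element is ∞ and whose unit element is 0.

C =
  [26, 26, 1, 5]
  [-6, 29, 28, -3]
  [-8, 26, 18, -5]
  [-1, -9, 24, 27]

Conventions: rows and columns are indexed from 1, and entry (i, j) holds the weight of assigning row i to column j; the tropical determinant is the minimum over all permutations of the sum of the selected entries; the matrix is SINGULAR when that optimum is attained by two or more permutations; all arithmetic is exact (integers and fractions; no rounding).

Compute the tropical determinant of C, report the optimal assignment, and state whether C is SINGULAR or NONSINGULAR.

σ = (1, 2, 3, 4): 26 + 29 + 18 + 27 = 100
σ = (1, 2, 4, 3): 26 + 29 + (-5) + 24 = 74
σ = (1, 3, 2, 4): 26 + 28 + 26 + 27 = 107
σ = (1, 3, 4, 2): 26 + 28 + (-5) + (-9) = 40
σ = (1, 4, 2, 3): 26 + (-3) + 26 + 24 = 73
σ = (1, 4, 3, 2): 26 + (-3) + 18 + (-9) = 32
σ = (2, 1, 3, 4): 26 + (-6) + 18 + 27 = 65
σ = (2, 1, 4, 3): 26 + (-6) + (-5) + 24 = 39
σ = (2, 3, 1, 4): 26 + 28 + (-8) + 27 = 73
σ = (2, 3, 4, 1): 26 + 28 + (-5) + (-1) = 48
σ = (2, 4, 1, 3): 26 + (-3) + (-8) + 24 = 39
σ = (2, 4, 3, 1): 26 + (-3) + 18 + (-1) = 40
σ = (3, 1, 2, 4): 1 + (-6) + 26 + 27 = 48
σ = (3, 1, 4, 2): 1 + (-6) + (-5) + (-9) = -19
σ = (3, 2, 1, 4): 1 + 29 + (-8) + 27 = 49
σ = (3, 2, 4, 1): 1 + 29 + (-5) + (-1) = 24
σ = (3, 4, 1, 2): 1 + (-3) + (-8) + (-9) = -19
σ = (3, 4, 2, 1): 1 + (-3) + 26 + (-1) = 23
σ = (4, 1, 2, 3): 5 + (-6) + 26 + 24 = 49
σ = (4, 1, 3, 2): 5 + (-6) + 18 + (-9) = 8
σ = (4, 2, 1, 3): 5 + 29 + (-8) + 24 = 50
σ = (4, 2, 3, 1): 5 + 29 + 18 + (-1) = 51
σ = (4, 3, 1, 2): 5 + 28 + (-8) + (-9) = 16
σ = (4, 3, 2, 1): 5 + 28 + 26 + (-1) = 58
Optimal value attained by: σ = (3, 1, 4, 2).
Answer: det⊕(C) = -19; verdict: SINGULAR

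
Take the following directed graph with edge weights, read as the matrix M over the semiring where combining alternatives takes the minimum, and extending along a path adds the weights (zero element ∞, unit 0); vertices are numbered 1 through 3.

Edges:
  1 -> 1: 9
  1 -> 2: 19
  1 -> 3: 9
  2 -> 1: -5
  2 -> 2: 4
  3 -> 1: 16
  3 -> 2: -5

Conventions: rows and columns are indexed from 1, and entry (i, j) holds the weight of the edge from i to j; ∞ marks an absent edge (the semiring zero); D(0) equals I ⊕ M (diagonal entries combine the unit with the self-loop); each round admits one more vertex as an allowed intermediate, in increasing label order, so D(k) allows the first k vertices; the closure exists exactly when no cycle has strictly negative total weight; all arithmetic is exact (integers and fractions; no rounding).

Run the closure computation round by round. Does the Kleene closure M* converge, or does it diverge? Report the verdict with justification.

D(0):
  [0, 19, 9]
  [-5, 0, ∞]
  [16, -5, 0]
D(1):
  [0, 19, 9]
  [-5, 0, 4]
  [16, -5, 0]
Detection: at round 2, diagonal entry (3, 3) turns strictly negative.
Key observation: the cycle 3->2->1->3 has total weight (-5) + (-5) + 9, which is strictly negative.
Answer: DIVERGES — negative cycle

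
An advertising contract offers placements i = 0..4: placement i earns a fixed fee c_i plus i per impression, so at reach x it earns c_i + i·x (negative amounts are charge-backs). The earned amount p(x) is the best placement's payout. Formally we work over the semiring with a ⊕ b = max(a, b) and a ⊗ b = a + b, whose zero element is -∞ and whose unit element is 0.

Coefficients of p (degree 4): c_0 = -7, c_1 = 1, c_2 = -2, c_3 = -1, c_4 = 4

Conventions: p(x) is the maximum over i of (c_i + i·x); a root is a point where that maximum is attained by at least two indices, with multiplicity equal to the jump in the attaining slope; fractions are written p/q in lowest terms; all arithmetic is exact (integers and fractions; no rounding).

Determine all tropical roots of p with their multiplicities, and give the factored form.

hull edge (i=0, c=-7) to (i=1, c=1): slope 8, span 1
hull edge (i=1, c=1) to (i=4, c=4): slope 1, span 3
Factored form: p(x) = 4 ⊗ (x ⊕ (-8)) ⊗ (x ⊕ (-1)) ⊗ (x ⊕ (-1)) ⊗ (x ⊕ (-1))
Answer: roots = -8 (mult 1), -1 (mult 3)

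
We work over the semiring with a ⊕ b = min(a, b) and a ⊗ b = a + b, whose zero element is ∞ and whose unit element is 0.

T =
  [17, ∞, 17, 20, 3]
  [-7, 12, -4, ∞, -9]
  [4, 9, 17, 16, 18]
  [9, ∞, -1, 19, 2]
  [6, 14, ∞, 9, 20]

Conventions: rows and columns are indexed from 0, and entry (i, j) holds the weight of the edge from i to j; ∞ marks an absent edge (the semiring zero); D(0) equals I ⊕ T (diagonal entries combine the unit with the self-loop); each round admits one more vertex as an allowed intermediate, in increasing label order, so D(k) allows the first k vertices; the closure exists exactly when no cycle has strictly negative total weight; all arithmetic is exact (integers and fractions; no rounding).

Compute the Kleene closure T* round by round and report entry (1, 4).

D(0):
  [0, ∞, 17, 20, 3]
  [-7, 0, -4, ∞, -9]
  [4, 9, 0, 16, 18]
  [9, ∞, -1, 0, 2]
  [6, 14, ∞, 9, 0]
D(1):
  [0, ∞, 17, 20, 3]
  [-7, 0, -4, 13, -9]
  [4, 9, 0, 16, 7]
  [9, ∞, -1, 0, 2]
  [6, 14, 23, 9, 0]
D(2):
  [0, ∞, 17, 20, 3]
  [-7, 0, -4, 13, -9]
  [2, 9, 0, 16, 0]
  [9, ∞, -1, 0, 2]
  [6, 14, 10, 9, 0]
D(3):
  [0, 26, 17, 20, 3]
  [-7, 0, -4, 12, -9]
  [2, 9, 0, 16, 0]
  [1, 8, -1, 0, -1]
  [6, 14, 10, 9, 0]
D(4):
  [0, 26, 17, 20, 3]
  [-7, 0, -4, 12, -9]
  [2, 9, 0, 16, 0]
  [1, 8, -1, 0, -1]
  [6, 14, 8, 9, 0]
D(5):
  [0, 17, 11, 12, 3]
  [-7, 0, -4, 0, -9]
  [2, 9, 0, 9, 0]
  [1, 8, -1, 0, -1]
  [6, 14, 8, 9, 0]
Answer: T*[1][4] = -9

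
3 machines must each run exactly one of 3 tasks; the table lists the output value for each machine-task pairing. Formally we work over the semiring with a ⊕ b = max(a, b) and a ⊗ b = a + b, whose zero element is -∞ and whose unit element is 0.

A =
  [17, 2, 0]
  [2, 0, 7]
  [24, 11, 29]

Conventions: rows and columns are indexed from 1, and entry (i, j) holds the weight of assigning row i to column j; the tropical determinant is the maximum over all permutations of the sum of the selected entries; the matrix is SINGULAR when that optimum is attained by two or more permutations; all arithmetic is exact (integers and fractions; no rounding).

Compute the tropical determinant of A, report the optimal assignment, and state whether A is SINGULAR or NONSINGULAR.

σ = (1, 2, 3): 17 + 0 + 29 = 46
σ = (1, 3, 2): 17 + 7 + 11 = 35
σ = (2, 1, 3): 2 + 2 + 29 = 33
σ = (2, 3, 1): 2 + 7 + 24 = 33
σ = (3, 1, 2): 0 + 2 + 11 = 13
σ = (3, 2, 1): 0 + 0 + 24 = 24
Optimal value attained by: σ = (1, 2, 3).
Answer: det⊕(A) = 46; verdict: NONSINGULAR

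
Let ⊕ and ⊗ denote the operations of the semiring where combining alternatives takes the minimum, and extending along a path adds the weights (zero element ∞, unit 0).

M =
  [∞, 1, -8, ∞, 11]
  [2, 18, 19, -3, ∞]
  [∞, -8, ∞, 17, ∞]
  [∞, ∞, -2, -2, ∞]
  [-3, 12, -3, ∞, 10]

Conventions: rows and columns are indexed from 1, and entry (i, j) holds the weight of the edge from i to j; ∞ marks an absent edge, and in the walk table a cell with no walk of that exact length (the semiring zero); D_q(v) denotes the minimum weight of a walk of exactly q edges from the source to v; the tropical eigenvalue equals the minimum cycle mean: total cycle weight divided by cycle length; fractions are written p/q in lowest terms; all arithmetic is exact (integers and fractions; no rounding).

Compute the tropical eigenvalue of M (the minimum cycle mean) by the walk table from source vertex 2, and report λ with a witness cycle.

q=0: [∞, 0, ∞, ∞, ∞]
q=1: [2, 18, 19, -3, ∞]
q=2: [20, 3, -6, -5, 13]
q=3: [5, -14, -7, -7, 23]
q=4: [-12, -15, -9, -17, 16]
q=5: [-13, -17, -20, -19, -1]
Optimal cycle mean attained by: cycle 1->3->2->1, total (-8) + (-8) + 2, length 3.
Answer: λ = -14/3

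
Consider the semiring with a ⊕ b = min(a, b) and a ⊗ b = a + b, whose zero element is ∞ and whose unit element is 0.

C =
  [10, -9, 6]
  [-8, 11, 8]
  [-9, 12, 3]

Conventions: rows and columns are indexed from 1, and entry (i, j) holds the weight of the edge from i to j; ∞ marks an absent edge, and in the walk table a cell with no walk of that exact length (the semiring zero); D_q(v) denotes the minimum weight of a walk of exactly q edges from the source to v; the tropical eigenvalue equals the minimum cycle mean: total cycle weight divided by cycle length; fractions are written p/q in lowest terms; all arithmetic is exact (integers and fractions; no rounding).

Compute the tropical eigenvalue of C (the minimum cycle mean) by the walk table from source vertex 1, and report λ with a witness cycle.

q=0: [0, ∞, ∞]
q=1: [10, -9, 6]
q=2: [-17, 1, -1]
q=3: [-10, -26, -11]
Optimal cycle mean attained by: cycle 1->2->1, total (-9) + (-8), length 2.
Answer: λ = -17/2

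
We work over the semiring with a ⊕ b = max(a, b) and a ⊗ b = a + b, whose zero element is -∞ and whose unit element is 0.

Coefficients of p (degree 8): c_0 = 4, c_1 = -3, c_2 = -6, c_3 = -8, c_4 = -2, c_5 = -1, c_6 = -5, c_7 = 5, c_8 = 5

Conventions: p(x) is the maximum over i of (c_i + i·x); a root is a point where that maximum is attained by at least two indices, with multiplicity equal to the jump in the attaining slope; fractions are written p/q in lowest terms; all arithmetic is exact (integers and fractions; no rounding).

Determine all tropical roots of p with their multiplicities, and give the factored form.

hull edge (i=0, c=4) to (i=7, c=5): slope 1/7, span 7
hull edge (i=7, c=5) to (i=8, c=5): slope 0, span 1
Factored form: p(x) = 5 ⊗ (x ⊕ (-1/7)) ⊗ (x ⊕ (-1/7)) ⊗ (x ⊕ (-1/7)) ⊗ (x ⊕ (-1/7)) ⊗ (x ⊕ (-1/7)) ⊗ (x ⊕ (-1/7)) ⊗ (x ⊕ (-1/7)) ⊗ (x ⊕ 0)
Answer: roots = -1/7 (mult 7), 0 (mult 1)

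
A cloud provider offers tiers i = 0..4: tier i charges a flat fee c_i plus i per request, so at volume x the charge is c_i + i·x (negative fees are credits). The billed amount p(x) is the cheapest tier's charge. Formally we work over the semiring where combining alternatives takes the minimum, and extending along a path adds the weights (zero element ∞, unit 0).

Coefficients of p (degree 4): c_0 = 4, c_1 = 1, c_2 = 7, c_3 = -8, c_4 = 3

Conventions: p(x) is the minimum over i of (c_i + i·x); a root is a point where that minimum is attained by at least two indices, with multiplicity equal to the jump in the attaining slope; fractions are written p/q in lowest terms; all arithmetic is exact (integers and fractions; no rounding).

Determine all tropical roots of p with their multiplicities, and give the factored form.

hull edge (i=0, c=4) to (i=3, c=-8): slope -4, span 3
hull edge (i=3, c=-8) to (i=4, c=3): slope 11, span 1
Factored form: p(x) = 3 ⊗ (x ⊕ (-11)) ⊗ (x ⊕ 4) ⊗ (x ⊕ 4) ⊗ (x ⊕ 4)
Answer: roots = -11 (mult 1), 4 (mult 3)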